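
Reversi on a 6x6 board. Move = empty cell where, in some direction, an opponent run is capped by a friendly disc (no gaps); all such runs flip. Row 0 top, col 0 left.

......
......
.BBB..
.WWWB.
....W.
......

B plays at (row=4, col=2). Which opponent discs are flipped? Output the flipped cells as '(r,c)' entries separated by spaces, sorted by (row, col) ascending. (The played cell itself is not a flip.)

Dir NW: opp run (3,1), next='.' -> no flip
Dir N: opp run (3,2) capped by B -> flip
Dir NE: opp run (3,3), next='.' -> no flip
Dir W: first cell '.' (not opp) -> no flip
Dir E: first cell '.' (not opp) -> no flip
Dir SW: first cell '.' (not opp) -> no flip
Dir S: first cell '.' (not opp) -> no flip
Dir SE: first cell '.' (not opp) -> no flip

Answer: (3,2)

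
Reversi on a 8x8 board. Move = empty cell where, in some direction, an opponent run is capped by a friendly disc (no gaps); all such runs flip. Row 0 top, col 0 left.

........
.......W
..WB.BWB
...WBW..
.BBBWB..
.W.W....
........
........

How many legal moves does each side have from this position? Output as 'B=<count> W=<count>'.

Answer: B=10 W=8

Derivation:
-- B to move --
(0,6): no bracket -> illegal
(0,7): flips 1 -> legal
(1,1): no bracket -> illegal
(1,2): no bracket -> illegal
(1,3): no bracket -> illegal
(1,5): no bracket -> illegal
(1,6): no bracket -> illegal
(2,1): flips 1 -> legal
(2,4): flips 1 -> legal
(3,1): no bracket -> illegal
(3,2): flips 1 -> legal
(3,6): flips 1 -> legal
(3,7): no bracket -> illegal
(4,0): no bracket -> illegal
(4,6): no bracket -> illegal
(5,0): no bracket -> illegal
(5,2): no bracket -> illegal
(5,4): flips 1 -> legal
(5,5): no bracket -> illegal
(6,0): flips 1 -> legal
(6,1): flips 1 -> legal
(6,2): no bracket -> illegal
(6,3): flips 1 -> legal
(6,4): flips 1 -> legal
B mobility = 10
-- W to move --
(1,2): no bracket -> illegal
(1,3): flips 1 -> legal
(1,4): no bracket -> illegal
(1,5): flips 1 -> legal
(1,6): no bracket -> illegal
(2,4): flips 3 -> legal
(3,0): no bracket -> illegal
(3,1): flips 2 -> legal
(3,2): no bracket -> illegal
(3,6): no bracket -> illegal
(3,7): flips 1 -> legal
(4,0): flips 3 -> legal
(4,6): flips 1 -> legal
(5,0): no bracket -> illegal
(5,2): no bracket -> illegal
(5,4): no bracket -> illegal
(5,5): flips 1 -> legal
(5,6): no bracket -> illegal
W mobility = 8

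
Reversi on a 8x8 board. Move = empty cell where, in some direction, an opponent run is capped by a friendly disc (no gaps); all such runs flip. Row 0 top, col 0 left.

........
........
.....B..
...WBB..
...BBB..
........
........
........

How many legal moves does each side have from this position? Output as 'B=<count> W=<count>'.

-- B to move --
(2,2): flips 1 -> legal
(2,3): flips 1 -> legal
(2,4): no bracket -> illegal
(3,2): flips 1 -> legal
(4,2): no bracket -> illegal
B mobility = 3
-- W to move --
(1,4): no bracket -> illegal
(1,5): no bracket -> illegal
(1,6): no bracket -> illegal
(2,3): no bracket -> illegal
(2,4): no bracket -> illegal
(2,6): no bracket -> illegal
(3,2): no bracket -> illegal
(3,6): flips 2 -> legal
(4,2): no bracket -> illegal
(4,6): no bracket -> illegal
(5,2): no bracket -> illegal
(5,3): flips 1 -> legal
(5,4): no bracket -> illegal
(5,5): flips 1 -> legal
(5,6): no bracket -> illegal
W mobility = 3

Answer: B=3 W=3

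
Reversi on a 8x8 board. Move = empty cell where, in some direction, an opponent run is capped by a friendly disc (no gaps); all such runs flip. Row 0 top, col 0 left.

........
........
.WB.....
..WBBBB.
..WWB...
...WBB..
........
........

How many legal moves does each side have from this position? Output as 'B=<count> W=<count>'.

Answer: B=8 W=9

Derivation:
-- B to move --
(1,0): flips 3 -> legal
(1,1): no bracket -> illegal
(1,2): no bracket -> illegal
(2,0): flips 1 -> legal
(2,3): no bracket -> illegal
(3,0): no bracket -> illegal
(3,1): flips 1 -> legal
(4,1): flips 2 -> legal
(5,1): flips 1 -> legal
(5,2): flips 4 -> legal
(6,2): flips 1 -> legal
(6,3): flips 2 -> legal
(6,4): no bracket -> illegal
B mobility = 8
-- W to move --
(1,1): no bracket -> illegal
(1,2): flips 1 -> legal
(1,3): no bracket -> illegal
(2,3): flips 2 -> legal
(2,4): flips 1 -> legal
(2,5): flips 1 -> legal
(2,6): flips 2 -> legal
(2,7): no bracket -> illegal
(3,1): no bracket -> illegal
(3,7): flips 4 -> legal
(4,5): flips 1 -> legal
(4,6): no bracket -> illegal
(4,7): no bracket -> illegal
(5,6): flips 2 -> legal
(6,3): no bracket -> illegal
(6,4): no bracket -> illegal
(6,5): flips 1 -> legal
(6,6): no bracket -> illegal
W mobility = 9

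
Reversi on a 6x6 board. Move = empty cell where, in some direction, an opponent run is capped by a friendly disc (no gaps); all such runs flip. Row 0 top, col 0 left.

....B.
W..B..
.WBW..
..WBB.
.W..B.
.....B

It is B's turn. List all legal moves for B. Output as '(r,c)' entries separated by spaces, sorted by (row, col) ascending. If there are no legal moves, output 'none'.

Answer: (1,2) (2,0) (2,4) (3,1) (4,2)

Derivation:
(0,0): no bracket -> illegal
(0,1): no bracket -> illegal
(1,1): no bracket -> illegal
(1,2): flips 1 -> legal
(1,4): no bracket -> illegal
(2,0): flips 1 -> legal
(2,4): flips 1 -> legal
(3,0): no bracket -> illegal
(3,1): flips 1 -> legal
(4,0): no bracket -> illegal
(4,2): flips 1 -> legal
(4,3): no bracket -> illegal
(5,0): no bracket -> illegal
(5,1): no bracket -> illegal
(5,2): no bracket -> illegal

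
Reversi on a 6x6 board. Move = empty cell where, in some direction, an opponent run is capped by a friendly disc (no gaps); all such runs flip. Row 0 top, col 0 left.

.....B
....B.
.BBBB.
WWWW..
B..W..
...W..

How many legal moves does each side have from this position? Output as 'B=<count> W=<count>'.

Answer: B=5 W=6

Derivation:
-- B to move --
(2,0): flips 1 -> legal
(3,4): no bracket -> illegal
(4,1): flips 2 -> legal
(4,2): flips 2 -> legal
(4,4): flips 1 -> legal
(5,2): no bracket -> illegal
(5,4): flips 2 -> legal
B mobility = 5
-- W to move --
(0,3): no bracket -> illegal
(0,4): no bracket -> illegal
(1,0): flips 1 -> legal
(1,1): flips 2 -> legal
(1,2): flips 2 -> legal
(1,3): flips 2 -> legal
(1,5): flips 1 -> legal
(2,0): no bracket -> illegal
(2,5): no bracket -> illegal
(3,4): no bracket -> illegal
(3,5): no bracket -> illegal
(4,1): no bracket -> illegal
(5,0): flips 1 -> legal
(5,1): no bracket -> illegal
W mobility = 6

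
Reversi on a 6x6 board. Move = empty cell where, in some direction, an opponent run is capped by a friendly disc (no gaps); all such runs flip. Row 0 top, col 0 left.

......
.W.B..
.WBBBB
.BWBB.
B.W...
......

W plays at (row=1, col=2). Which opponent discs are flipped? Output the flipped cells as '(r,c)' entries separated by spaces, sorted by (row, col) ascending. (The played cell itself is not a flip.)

Answer: (2,2)

Derivation:
Dir NW: first cell '.' (not opp) -> no flip
Dir N: first cell '.' (not opp) -> no flip
Dir NE: first cell '.' (not opp) -> no flip
Dir W: first cell 'W' (not opp) -> no flip
Dir E: opp run (1,3), next='.' -> no flip
Dir SW: first cell 'W' (not opp) -> no flip
Dir S: opp run (2,2) capped by W -> flip
Dir SE: opp run (2,3) (3,4), next='.' -> no flip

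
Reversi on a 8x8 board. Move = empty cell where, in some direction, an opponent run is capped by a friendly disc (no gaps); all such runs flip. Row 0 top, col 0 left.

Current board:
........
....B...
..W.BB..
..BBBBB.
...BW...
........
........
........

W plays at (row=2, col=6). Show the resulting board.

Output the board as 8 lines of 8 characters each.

Answer: ........
....B...
..W.BBW.
..BBBWB.
...BW...
........
........
........

Derivation:
Place W at (2,6); scan 8 dirs for brackets.
Dir NW: first cell '.' (not opp) -> no flip
Dir N: first cell '.' (not opp) -> no flip
Dir NE: first cell '.' (not opp) -> no flip
Dir W: opp run (2,5) (2,4), next='.' -> no flip
Dir E: first cell '.' (not opp) -> no flip
Dir SW: opp run (3,5) capped by W -> flip
Dir S: opp run (3,6), next='.' -> no flip
Dir SE: first cell '.' (not opp) -> no flip
All flips: (3,5)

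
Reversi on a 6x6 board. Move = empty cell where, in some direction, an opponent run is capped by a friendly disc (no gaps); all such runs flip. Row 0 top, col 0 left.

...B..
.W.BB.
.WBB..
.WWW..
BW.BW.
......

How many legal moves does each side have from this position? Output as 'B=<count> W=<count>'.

Answer: B=7 W=7

Derivation:
-- B to move --
(0,0): flips 1 -> legal
(0,1): no bracket -> illegal
(0,2): no bracket -> illegal
(1,0): flips 2 -> legal
(1,2): no bracket -> illegal
(2,0): flips 1 -> legal
(2,4): no bracket -> illegal
(3,0): no bracket -> illegal
(3,4): no bracket -> illegal
(3,5): no bracket -> illegal
(4,2): flips 2 -> legal
(4,5): flips 1 -> legal
(5,0): flips 2 -> legal
(5,1): no bracket -> illegal
(5,2): no bracket -> illegal
(5,3): no bracket -> illegal
(5,4): no bracket -> illegal
(5,5): flips 2 -> legal
B mobility = 7
-- W to move --
(0,2): no bracket -> illegal
(0,4): flips 2 -> legal
(0,5): flips 2 -> legal
(1,2): flips 1 -> legal
(1,5): no bracket -> illegal
(2,4): flips 2 -> legal
(2,5): no bracket -> illegal
(3,0): no bracket -> illegal
(3,4): no bracket -> illegal
(4,2): flips 1 -> legal
(5,0): no bracket -> illegal
(5,1): no bracket -> illegal
(5,2): no bracket -> illegal
(5,3): flips 1 -> legal
(5,4): flips 1 -> legal
W mobility = 7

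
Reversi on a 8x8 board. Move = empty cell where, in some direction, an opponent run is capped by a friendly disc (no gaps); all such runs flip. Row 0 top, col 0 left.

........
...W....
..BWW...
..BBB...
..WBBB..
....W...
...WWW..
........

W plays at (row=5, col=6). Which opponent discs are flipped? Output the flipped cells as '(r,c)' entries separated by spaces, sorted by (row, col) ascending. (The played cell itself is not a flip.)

Dir NW: opp run (4,5) (3,4) capped by W -> flip
Dir N: first cell '.' (not opp) -> no flip
Dir NE: first cell '.' (not opp) -> no flip
Dir W: first cell '.' (not opp) -> no flip
Dir E: first cell '.' (not opp) -> no flip
Dir SW: first cell 'W' (not opp) -> no flip
Dir S: first cell '.' (not opp) -> no flip
Dir SE: first cell '.' (not opp) -> no flip

Answer: (3,4) (4,5)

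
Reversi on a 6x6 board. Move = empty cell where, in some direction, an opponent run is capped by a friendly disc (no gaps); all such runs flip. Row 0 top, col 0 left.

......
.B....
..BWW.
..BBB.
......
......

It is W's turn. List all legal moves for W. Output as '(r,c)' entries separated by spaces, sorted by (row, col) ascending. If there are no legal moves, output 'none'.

Answer: (2,1) (4,1) (4,2) (4,3) (4,4) (4,5)

Derivation:
(0,0): no bracket -> illegal
(0,1): no bracket -> illegal
(0,2): no bracket -> illegal
(1,0): no bracket -> illegal
(1,2): no bracket -> illegal
(1,3): no bracket -> illegal
(2,0): no bracket -> illegal
(2,1): flips 1 -> legal
(2,5): no bracket -> illegal
(3,1): no bracket -> illegal
(3,5): no bracket -> illegal
(4,1): flips 1 -> legal
(4,2): flips 1 -> legal
(4,3): flips 1 -> legal
(4,4): flips 1 -> legal
(4,5): flips 1 -> legal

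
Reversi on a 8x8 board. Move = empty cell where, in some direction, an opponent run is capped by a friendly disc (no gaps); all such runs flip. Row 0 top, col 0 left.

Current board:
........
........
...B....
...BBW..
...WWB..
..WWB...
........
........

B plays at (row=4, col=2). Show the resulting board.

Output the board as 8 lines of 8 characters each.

Place B at (4,2); scan 8 dirs for brackets.
Dir NW: first cell '.' (not opp) -> no flip
Dir N: first cell '.' (not opp) -> no flip
Dir NE: first cell 'B' (not opp) -> no flip
Dir W: first cell '.' (not opp) -> no flip
Dir E: opp run (4,3) (4,4) capped by B -> flip
Dir SW: first cell '.' (not opp) -> no flip
Dir S: opp run (5,2), next='.' -> no flip
Dir SE: opp run (5,3), next='.' -> no flip
All flips: (4,3) (4,4)

Answer: ........
........
...B....
...BBW..
..BBBB..
..WWB...
........
........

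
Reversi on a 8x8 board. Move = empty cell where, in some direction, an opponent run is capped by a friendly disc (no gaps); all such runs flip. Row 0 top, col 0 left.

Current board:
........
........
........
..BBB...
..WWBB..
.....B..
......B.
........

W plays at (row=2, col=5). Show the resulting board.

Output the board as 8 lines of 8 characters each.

Place W at (2,5); scan 8 dirs for brackets.
Dir NW: first cell '.' (not opp) -> no flip
Dir N: first cell '.' (not opp) -> no flip
Dir NE: first cell '.' (not opp) -> no flip
Dir W: first cell '.' (not opp) -> no flip
Dir E: first cell '.' (not opp) -> no flip
Dir SW: opp run (3,4) capped by W -> flip
Dir S: first cell '.' (not opp) -> no flip
Dir SE: first cell '.' (not opp) -> no flip
All flips: (3,4)

Answer: ........
........
.....W..
..BBW...
..WWBB..
.....B..
......B.
........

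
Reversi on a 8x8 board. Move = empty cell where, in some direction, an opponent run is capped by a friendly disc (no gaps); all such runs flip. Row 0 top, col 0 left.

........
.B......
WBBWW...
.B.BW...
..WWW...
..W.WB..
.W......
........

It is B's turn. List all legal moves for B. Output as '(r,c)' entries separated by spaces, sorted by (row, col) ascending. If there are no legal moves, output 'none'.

(1,0): no bracket -> illegal
(1,2): no bracket -> illegal
(1,3): flips 1 -> legal
(1,4): no bracket -> illegal
(1,5): flips 1 -> legal
(2,5): flips 2 -> legal
(3,0): no bracket -> illegal
(3,2): no bracket -> illegal
(3,5): flips 1 -> legal
(4,1): no bracket -> illegal
(4,5): no bracket -> illegal
(5,0): no bracket -> illegal
(5,1): flips 1 -> legal
(5,3): flips 3 -> legal
(6,0): no bracket -> illegal
(6,2): no bracket -> illegal
(6,3): no bracket -> illegal
(6,4): no bracket -> illegal
(6,5): no bracket -> illegal
(7,0): no bracket -> illegal
(7,1): no bracket -> illegal
(7,2): no bracket -> illegal

Answer: (1,3) (1,5) (2,5) (3,5) (5,1) (5,3)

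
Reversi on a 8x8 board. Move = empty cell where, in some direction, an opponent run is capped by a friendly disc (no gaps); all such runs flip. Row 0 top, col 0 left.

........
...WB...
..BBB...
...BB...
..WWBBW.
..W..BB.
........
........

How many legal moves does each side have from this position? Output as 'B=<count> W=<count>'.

-- B to move --
(0,2): flips 1 -> legal
(0,3): flips 1 -> legal
(0,4): flips 1 -> legal
(1,2): flips 1 -> legal
(3,1): no bracket -> illegal
(3,2): no bracket -> illegal
(3,5): no bracket -> illegal
(3,6): flips 1 -> legal
(3,7): flips 1 -> legal
(4,1): flips 2 -> legal
(4,7): flips 1 -> legal
(5,1): flips 1 -> legal
(5,3): flips 1 -> legal
(5,4): no bracket -> illegal
(5,7): no bracket -> illegal
(6,1): flips 2 -> legal
(6,2): no bracket -> illegal
(6,3): no bracket -> illegal
B mobility = 11
-- W to move --
(0,3): no bracket -> illegal
(0,4): no bracket -> illegal
(0,5): no bracket -> illegal
(1,1): no bracket -> illegal
(1,2): no bracket -> illegal
(1,5): flips 3 -> legal
(2,1): no bracket -> illegal
(2,5): flips 1 -> legal
(3,1): flips 1 -> legal
(3,2): no bracket -> illegal
(3,5): flips 1 -> legal
(3,6): no bracket -> illegal
(4,7): no bracket -> illegal
(5,3): no bracket -> illegal
(5,4): no bracket -> illegal
(5,7): no bracket -> illegal
(6,4): flips 1 -> legal
(6,5): no bracket -> illegal
(6,6): flips 1 -> legal
(6,7): no bracket -> illegal
W mobility = 6

Answer: B=11 W=6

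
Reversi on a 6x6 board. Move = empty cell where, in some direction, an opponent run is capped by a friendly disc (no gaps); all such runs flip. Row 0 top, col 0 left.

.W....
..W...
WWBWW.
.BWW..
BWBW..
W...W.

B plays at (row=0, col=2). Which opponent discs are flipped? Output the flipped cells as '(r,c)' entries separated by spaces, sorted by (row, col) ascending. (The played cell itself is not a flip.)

Answer: (1,2)

Derivation:
Dir NW: edge -> no flip
Dir N: edge -> no flip
Dir NE: edge -> no flip
Dir W: opp run (0,1), next='.' -> no flip
Dir E: first cell '.' (not opp) -> no flip
Dir SW: first cell '.' (not opp) -> no flip
Dir S: opp run (1,2) capped by B -> flip
Dir SE: first cell '.' (not opp) -> no flip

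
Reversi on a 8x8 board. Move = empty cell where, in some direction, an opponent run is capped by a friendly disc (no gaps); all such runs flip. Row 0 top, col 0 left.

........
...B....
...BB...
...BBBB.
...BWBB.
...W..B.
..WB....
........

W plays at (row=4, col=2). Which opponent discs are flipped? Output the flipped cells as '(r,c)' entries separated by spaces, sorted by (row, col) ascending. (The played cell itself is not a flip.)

Answer: (4,3)

Derivation:
Dir NW: first cell '.' (not opp) -> no flip
Dir N: first cell '.' (not opp) -> no flip
Dir NE: opp run (3,3) (2,4), next='.' -> no flip
Dir W: first cell '.' (not opp) -> no flip
Dir E: opp run (4,3) capped by W -> flip
Dir SW: first cell '.' (not opp) -> no flip
Dir S: first cell '.' (not opp) -> no flip
Dir SE: first cell 'W' (not opp) -> no flip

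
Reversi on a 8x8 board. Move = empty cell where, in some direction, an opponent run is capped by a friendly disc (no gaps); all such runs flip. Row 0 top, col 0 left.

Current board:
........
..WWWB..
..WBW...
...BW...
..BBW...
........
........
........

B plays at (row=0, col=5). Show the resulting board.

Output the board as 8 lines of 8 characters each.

Answer: .....B..
..WWBB..
..WBW...
...BW...
..BBW...
........
........
........

Derivation:
Place B at (0,5); scan 8 dirs for brackets.
Dir NW: edge -> no flip
Dir N: edge -> no flip
Dir NE: edge -> no flip
Dir W: first cell '.' (not opp) -> no flip
Dir E: first cell '.' (not opp) -> no flip
Dir SW: opp run (1,4) capped by B -> flip
Dir S: first cell 'B' (not opp) -> no flip
Dir SE: first cell '.' (not opp) -> no flip
All flips: (1,4)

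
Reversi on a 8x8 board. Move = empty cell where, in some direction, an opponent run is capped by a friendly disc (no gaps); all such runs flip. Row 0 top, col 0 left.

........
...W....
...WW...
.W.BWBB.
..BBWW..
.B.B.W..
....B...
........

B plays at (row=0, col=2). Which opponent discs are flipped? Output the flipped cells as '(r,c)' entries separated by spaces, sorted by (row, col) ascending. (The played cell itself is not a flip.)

Dir NW: edge -> no flip
Dir N: edge -> no flip
Dir NE: edge -> no flip
Dir W: first cell '.' (not opp) -> no flip
Dir E: first cell '.' (not opp) -> no flip
Dir SW: first cell '.' (not opp) -> no flip
Dir S: first cell '.' (not opp) -> no flip
Dir SE: opp run (1,3) (2,4) capped by B -> flip

Answer: (1,3) (2,4)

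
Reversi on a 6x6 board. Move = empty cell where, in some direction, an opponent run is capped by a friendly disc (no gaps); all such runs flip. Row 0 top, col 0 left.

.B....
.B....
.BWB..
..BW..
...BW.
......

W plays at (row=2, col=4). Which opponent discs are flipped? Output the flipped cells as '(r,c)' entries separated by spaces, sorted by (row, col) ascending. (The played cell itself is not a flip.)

Answer: (2,3)

Derivation:
Dir NW: first cell '.' (not opp) -> no flip
Dir N: first cell '.' (not opp) -> no flip
Dir NE: first cell '.' (not opp) -> no flip
Dir W: opp run (2,3) capped by W -> flip
Dir E: first cell '.' (not opp) -> no flip
Dir SW: first cell 'W' (not opp) -> no flip
Dir S: first cell '.' (not opp) -> no flip
Dir SE: first cell '.' (not opp) -> no flip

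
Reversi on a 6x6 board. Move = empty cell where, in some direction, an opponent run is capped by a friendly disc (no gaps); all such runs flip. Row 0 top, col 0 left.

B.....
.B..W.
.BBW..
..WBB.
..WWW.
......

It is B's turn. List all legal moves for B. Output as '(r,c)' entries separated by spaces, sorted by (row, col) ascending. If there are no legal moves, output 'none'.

Answer: (1,2) (1,3) (2,4) (3,1) (5,1) (5,2) (5,3) (5,4) (5,5)

Derivation:
(0,3): no bracket -> illegal
(0,4): no bracket -> illegal
(0,5): no bracket -> illegal
(1,2): flips 1 -> legal
(1,3): flips 1 -> legal
(1,5): no bracket -> illegal
(2,4): flips 1 -> legal
(2,5): no bracket -> illegal
(3,1): flips 1 -> legal
(3,5): no bracket -> illegal
(4,1): no bracket -> illegal
(4,5): no bracket -> illegal
(5,1): flips 1 -> legal
(5,2): flips 3 -> legal
(5,3): flips 1 -> legal
(5,4): flips 3 -> legal
(5,5): flips 1 -> legal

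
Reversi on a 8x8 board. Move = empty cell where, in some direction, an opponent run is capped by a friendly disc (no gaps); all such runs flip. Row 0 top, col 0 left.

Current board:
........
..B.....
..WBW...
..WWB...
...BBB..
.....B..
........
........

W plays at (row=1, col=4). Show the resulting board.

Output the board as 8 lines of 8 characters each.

Place W at (1,4); scan 8 dirs for brackets.
Dir NW: first cell '.' (not opp) -> no flip
Dir N: first cell '.' (not opp) -> no flip
Dir NE: first cell '.' (not opp) -> no flip
Dir W: first cell '.' (not opp) -> no flip
Dir E: first cell '.' (not opp) -> no flip
Dir SW: opp run (2,3) capped by W -> flip
Dir S: first cell 'W' (not opp) -> no flip
Dir SE: first cell '.' (not opp) -> no flip
All flips: (2,3)

Answer: ........
..B.W...
..WWW...
..WWB...
...BBB..
.....B..
........
........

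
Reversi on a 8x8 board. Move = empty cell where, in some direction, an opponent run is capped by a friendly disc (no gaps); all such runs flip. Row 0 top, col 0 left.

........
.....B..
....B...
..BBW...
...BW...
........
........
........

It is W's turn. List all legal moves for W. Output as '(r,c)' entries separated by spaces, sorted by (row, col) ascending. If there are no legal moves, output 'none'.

(0,4): no bracket -> illegal
(0,5): no bracket -> illegal
(0,6): no bracket -> illegal
(1,3): no bracket -> illegal
(1,4): flips 1 -> legal
(1,6): no bracket -> illegal
(2,1): no bracket -> illegal
(2,2): flips 1 -> legal
(2,3): no bracket -> illegal
(2,5): no bracket -> illegal
(2,6): no bracket -> illegal
(3,1): flips 2 -> legal
(3,5): no bracket -> illegal
(4,1): no bracket -> illegal
(4,2): flips 1 -> legal
(5,2): flips 1 -> legal
(5,3): no bracket -> illegal
(5,4): no bracket -> illegal

Answer: (1,4) (2,2) (3,1) (4,2) (5,2)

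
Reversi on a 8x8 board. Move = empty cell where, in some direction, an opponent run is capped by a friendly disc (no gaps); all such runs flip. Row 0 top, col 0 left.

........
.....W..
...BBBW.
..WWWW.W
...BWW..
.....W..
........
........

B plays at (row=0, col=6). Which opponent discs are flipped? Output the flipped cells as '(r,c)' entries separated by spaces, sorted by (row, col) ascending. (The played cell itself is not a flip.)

Dir NW: edge -> no flip
Dir N: edge -> no flip
Dir NE: edge -> no flip
Dir W: first cell '.' (not opp) -> no flip
Dir E: first cell '.' (not opp) -> no flip
Dir SW: opp run (1,5) capped by B -> flip
Dir S: first cell '.' (not opp) -> no flip
Dir SE: first cell '.' (not opp) -> no flip

Answer: (1,5)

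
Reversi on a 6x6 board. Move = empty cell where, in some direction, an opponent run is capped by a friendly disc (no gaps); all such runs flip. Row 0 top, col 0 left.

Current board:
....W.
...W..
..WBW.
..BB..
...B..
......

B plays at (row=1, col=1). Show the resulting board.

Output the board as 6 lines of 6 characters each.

Place B at (1,1); scan 8 dirs for brackets.
Dir NW: first cell '.' (not opp) -> no flip
Dir N: first cell '.' (not opp) -> no flip
Dir NE: first cell '.' (not opp) -> no flip
Dir W: first cell '.' (not opp) -> no flip
Dir E: first cell '.' (not opp) -> no flip
Dir SW: first cell '.' (not opp) -> no flip
Dir S: first cell '.' (not opp) -> no flip
Dir SE: opp run (2,2) capped by B -> flip
All flips: (2,2)

Answer: ....W.
.B.W..
..BBW.
..BB..
...B..
......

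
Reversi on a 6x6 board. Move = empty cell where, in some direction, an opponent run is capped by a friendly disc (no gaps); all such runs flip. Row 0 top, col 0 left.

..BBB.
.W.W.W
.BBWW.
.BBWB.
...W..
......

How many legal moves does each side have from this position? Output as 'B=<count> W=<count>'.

-- B to move --
(0,0): flips 1 -> legal
(0,1): flips 1 -> legal
(0,5): no bracket -> illegal
(1,0): no bracket -> illegal
(1,2): flips 1 -> legal
(1,4): flips 2 -> legal
(2,0): flips 1 -> legal
(2,5): flips 2 -> legal
(3,5): flips 2 -> legal
(4,2): no bracket -> illegal
(4,4): flips 1 -> legal
(5,2): flips 1 -> legal
(5,3): flips 4 -> legal
(5,4): flips 1 -> legal
B mobility = 11
-- W to move --
(0,1): no bracket -> illegal
(0,5): no bracket -> illegal
(1,0): flips 2 -> legal
(1,2): no bracket -> illegal
(1,4): no bracket -> illegal
(2,0): flips 2 -> legal
(2,5): flips 1 -> legal
(3,0): flips 2 -> legal
(3,5): flips 1 -> legal
(4,0): flips 2 -> legal
(4,1): flips 3 -> legal
(4,2): no bracket -> illegal
(4,4): flips 1 -> legal
(4,5): flips 1 -> legal
W mobility = 9

Answer: B=11 W=9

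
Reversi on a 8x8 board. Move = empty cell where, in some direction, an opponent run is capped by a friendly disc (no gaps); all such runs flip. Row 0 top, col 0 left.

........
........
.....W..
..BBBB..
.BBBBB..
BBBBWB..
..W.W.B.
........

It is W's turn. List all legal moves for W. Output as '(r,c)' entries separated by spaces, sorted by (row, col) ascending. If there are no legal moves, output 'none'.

(2,1): flips 2 -> legal
(2,2): flips 3 -> legal
(2,3): no bracket -> illegal
(2,4): flips 2 -> legal
(2,6): flips 3 -> legal
(3,0): no bracket -> illegal
(3,1): flips 2 -> legal
(3,6): flips 1 -> legal
(4,0): flips 1 -> legal
(4,6): flips 1 -> legal
(5,6): flips 1 -> legal
(5,7): no bracket -> illegal
(6,0): no bracket -> illegal
(6,1): flips 3 -> legal
(6,3): no bracket -> illegal
(6,5): flips 3 -> legal
(6,7): no bracket -> illegal
(7,5): no bracket -> illegal
(7,6): no bracket -> illegal
(7,7): no bracket -> illegal

Answer: (2,1) (2,2) (2,4) (2,6) (3,1) (3,6) (4,0) (4,6) (5,6) (6,1) (6,5)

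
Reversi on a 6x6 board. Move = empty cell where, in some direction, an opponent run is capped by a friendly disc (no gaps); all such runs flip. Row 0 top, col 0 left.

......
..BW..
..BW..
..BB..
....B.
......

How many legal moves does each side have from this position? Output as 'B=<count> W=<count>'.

-- B to move --
(0,2): no bracket -> illegal
(0,3): flips 2 -> legal
(0,4): flips 1 -> legal
(1,4): flips 2 -> legal
(2,4): flips 1 -> legal
(3,4): flips 1 -> legal
B mobility = 5
-- W to move --
(0,1): flips 1 -> legal
(0,2): no bracket -> illegal
(0,3): no bracket -> illegal
(1,1): flips 1 -> legal
(2,1): flips 1 -> legal
(2,4): no bracket -> illegal
(3,1): flips 1 -> legal
(3,4): no bracket -> illegal
(3,5): no bracket -> illegal
(4,1): flips 1 -> legal
(4,2): no bracket -> illegal
(4,3): flips 1 -> legal
(4,5): no bracket -> illegal
(5,3): no bracket -> illegal
(5,4): no bracket -> illegal
(5,5): no bracket -> illegal
W mobility = 6

Answer: B=5 W=6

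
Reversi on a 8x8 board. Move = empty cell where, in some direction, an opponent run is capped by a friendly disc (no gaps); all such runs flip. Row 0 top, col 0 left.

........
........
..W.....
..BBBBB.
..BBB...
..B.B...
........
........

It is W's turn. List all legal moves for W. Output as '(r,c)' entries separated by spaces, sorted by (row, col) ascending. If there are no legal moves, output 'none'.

(2,1): no bracket -> illegal
(2,3): no bracket -> illegal
(2,4): no bracket -> illegal
(2,5): no bracket -> illegal
(2,6): no bracket -> illegal
(2,7): no bracket -> illegal
(3,1): no bracket -> illegal
(3,7): no bracket -> illegal
(4,1): no bracket -> illegal
(4,5): no bracket -> illegal
(4,6): no bracket -> illegal
(4,7): no bracket -> illegal
(5,1): no bracket -> illegal
(5,3): no bracket -> illegal
(5,5): flips 2 -> legal
(6,1): no bracket -> illegal
(6,2): flips 3 -> legal
(6,3): no bracket -> illegal
(6,4): no bracket -> illegal
(6,5): no bracket -> illegal

Answer: (5,5) (6,2)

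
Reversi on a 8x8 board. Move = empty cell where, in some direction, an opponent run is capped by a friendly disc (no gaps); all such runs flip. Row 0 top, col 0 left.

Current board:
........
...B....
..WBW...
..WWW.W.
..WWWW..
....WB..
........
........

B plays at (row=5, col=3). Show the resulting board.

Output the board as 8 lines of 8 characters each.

Place B at (5,3); scan 8 dirs for brackets.
Dir NW: opp run (4,2), next='.' -> no flip
Dir N: opp run (4,3) (3,3) capped by B -> flip
Dir NE: opp run (4,4), next='.' -> no flip
Dir W: first cell '.' (not opp) -> no flip
Dir E: opp run (5,4) capped by B -> flip
Dir SW: first cell '.' (not opp) -> no flip
Dir S: first cell '.' (not opp) -> no flip
Dir SE: first cell '.' (not opp) -> no flip
All flips: (3,3) (4,3) (5,4)

Answer: ........
...B....
..WBW...
..WBW.W.
..WBWW..
...BBB..
........
........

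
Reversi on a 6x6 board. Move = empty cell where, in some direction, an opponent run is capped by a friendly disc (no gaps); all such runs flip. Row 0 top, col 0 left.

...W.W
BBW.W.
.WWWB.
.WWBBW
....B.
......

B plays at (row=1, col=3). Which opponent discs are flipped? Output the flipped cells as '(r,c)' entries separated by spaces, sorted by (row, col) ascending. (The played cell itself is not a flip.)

Answer: (1,2) (2,3)

Derivation:
Dir NW: first cell '.' (not opp) -> no flip
Dir N: opp run (0,3), next=edge -> no flip
Dir NE: first cell '.' (not opp) -> no flip
Dir W: opp run (1,2) capped by B -> flip
Dir E: opp run (1,4), next='.' -> no flip
Dir SW: opp run (2,2) (3,1), next='.' -> no flip
Dir S: opp run (2,3) capped by B -> flip
Dir SE: first cell 'B' (not opp) -> no flip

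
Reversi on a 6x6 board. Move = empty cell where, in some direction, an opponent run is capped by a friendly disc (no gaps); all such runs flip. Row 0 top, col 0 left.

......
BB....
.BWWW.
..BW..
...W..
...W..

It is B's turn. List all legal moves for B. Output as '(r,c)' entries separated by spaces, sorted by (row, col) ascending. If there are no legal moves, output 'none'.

Answer: (1,2) (1,4) (2,5) (3,4) (4,4) (5,4)

Derivation:
(1,2): flips 1 -> legal
(1,3): no bracket -> illegal
(1,4): flips 1 -> legal
(1,5): no bracket -> illegal
(2,5): flips 3 -> legal
(3,1): no bracket -> illegal
(3,4): flips 1 -> legal
(3,5): no bracket -> illegal
(4,2): no bracket -> illegal
(4,4): flips 2 -> legal
(5,2): no bracket -> illegal
(5,4): flips 1 -> legal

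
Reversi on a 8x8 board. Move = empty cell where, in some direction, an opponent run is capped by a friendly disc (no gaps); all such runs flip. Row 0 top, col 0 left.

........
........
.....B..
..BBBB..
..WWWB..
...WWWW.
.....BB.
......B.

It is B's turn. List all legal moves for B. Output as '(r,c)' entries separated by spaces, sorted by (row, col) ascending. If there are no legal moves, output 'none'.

(3,1): no bracket -> illegal
(4,1): flips 3 -> legal
(4,6): flips 1 -> legal
(4,7): flips 1 -> legal
(5,1): flips 1 -> legal
(5,2): flips 2 -> legal
(5,7): no bracket -> illegal
(6,2): flips 2 -> legal
(6,3): flips 3 -> legal
(6,4): flips 2 -> legal
(6,7): flips 1 -> legal

Answer: (4,1) (4,6) (4,7) (5,1) (5,2) (6,2) (6,3) (6,4) (6,7)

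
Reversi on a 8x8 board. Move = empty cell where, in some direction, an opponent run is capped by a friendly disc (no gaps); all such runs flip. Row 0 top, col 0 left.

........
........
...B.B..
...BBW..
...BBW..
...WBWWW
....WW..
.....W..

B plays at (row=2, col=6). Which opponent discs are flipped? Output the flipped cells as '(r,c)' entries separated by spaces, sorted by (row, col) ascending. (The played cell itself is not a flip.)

Dir NW: first cell '.' (not opp) -> no flip
Dir N: first cell '.' (not opp) -> no flip
Dir NE: first cell '.' (not opp) -> no flip
Dir W: first cell 'B' (not opp) -> no flip
Dir E: first cell '.' (not opp) -> no flip
Dir SW: opp run (3,5) capped by B -> flip
Dir S: first cell '.' (not opp) -> no flip
Dir SE: first cell '.' (not opp) -> no flip

Answer: (3,5)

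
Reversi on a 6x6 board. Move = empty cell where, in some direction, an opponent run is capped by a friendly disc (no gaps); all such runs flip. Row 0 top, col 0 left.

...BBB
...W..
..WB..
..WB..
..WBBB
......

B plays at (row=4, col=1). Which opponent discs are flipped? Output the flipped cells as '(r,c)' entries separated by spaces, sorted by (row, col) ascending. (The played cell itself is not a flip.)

Dir NW: first cell '.' (not opp) -> no flip
Dir N: first cell '.' (not opp) -> no flip
Dir NE: opp run (3,2) capped by B -> flip
Dir W: first cell '.' (not opp) -> no flip
Dir E: opp run (4,2) capped by B -> flip
Dir SW: first cell '.' (not opp) -> no flip
Dir S: first cell '.' (not opp) -> no flip
Dir SE: first cell '.' (not opp) -> no flip

Answer: (3,2) (4,2)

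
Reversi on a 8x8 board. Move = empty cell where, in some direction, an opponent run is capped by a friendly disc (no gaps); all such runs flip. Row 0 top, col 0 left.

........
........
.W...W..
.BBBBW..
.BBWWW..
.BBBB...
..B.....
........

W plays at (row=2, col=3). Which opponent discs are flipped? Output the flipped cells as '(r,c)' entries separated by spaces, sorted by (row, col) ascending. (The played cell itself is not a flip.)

Answer: (3,3) (3,4)

Derivation:
Dir NW: first cell '.' (not opp) -> no flip
Dir N: first cell '.' (not opp) -> no flip
Dir NE: first cell '.' (not opp) -> no flip
Dir W: first cell '.' (not opp) -> no flip
Dir E: first cell '.' (not opp) -> no flip
Dir SW: opp run (3,2) (4,1), next='.' -> no flip
Dir S: opp run (3,3) capped by W -> flip
Dir SE: opp run (3,4) capped by W -> flip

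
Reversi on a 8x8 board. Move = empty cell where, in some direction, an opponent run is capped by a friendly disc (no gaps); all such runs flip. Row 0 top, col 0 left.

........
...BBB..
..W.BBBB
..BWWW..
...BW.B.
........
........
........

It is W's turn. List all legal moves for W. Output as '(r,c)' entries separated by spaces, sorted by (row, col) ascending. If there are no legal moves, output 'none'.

(0,2): flips 2 -> legal
(0,3): no bracket -> illegal
(0,4): flips 3 -> legal
(0,5): flips 2 -> legal
(0,6): flips 2 -> legal
(1,2): no bracket -> illegal
(1,6): flips 1 -> legal
(1,7): flips 1 -> legal
(2,1): no bracket -> illegal
(2,3): no bracket -> illegal
(3,1): flips 1 -> legal
(3,6): no bracket -> illegal
(3,7): no bracket -> illegal
(4,1): no bracket -> illegal
(4,2): flips 2 -> legal
(4,5): no bracket -> illegal
(4,7): no bracket -> illegal
(5,2): flips 1 -> legal
(5,3): flips 1 -> legal
(5,4): no bracket -> illegal
(5,5): no bracket -> illegal
(5,6): no bracket -> illegal
(5,7): flips 1 -> legal

Answer: (0,2) (0,4) (0,5) (0,6) (1,6) (1,7) (3,1) (4,2) (5,2) (5,3) (5,7)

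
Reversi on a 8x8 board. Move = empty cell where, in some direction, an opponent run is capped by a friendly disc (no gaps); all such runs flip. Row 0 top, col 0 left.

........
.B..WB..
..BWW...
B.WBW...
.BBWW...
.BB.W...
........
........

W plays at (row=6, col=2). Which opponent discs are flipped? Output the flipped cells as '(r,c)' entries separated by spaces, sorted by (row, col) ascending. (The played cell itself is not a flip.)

Dir NW: opp run (5,1), next='.' -> no flip
Dir N: opp run (5,2) (4,2) capped by W -> flip
Dir NE: first cell '.' (not opp) -> no flip
Dir W: first cell '.' (not opp) -> no flip
Dir E: first cell '.' (not opp) -> no flip
Dir SW: first cell '.' (not opp) -> no flip
Dir S: first cell '.' (not opp) -> no flip
Dir SE: first cell '.' (not opp) -> no flip

Answer: (4,2) (5,2)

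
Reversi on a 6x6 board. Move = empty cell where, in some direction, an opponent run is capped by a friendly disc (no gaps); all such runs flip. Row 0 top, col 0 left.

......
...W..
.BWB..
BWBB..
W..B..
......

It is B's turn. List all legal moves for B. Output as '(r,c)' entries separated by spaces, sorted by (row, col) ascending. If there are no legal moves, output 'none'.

Answer: (0,3) (1,1) (1,2) (4,1) (5,0)

Derivation:
(0,2): no bracket -> illegal
(0,3): flips 1 -> legal
(0,4): no bracket -> illegal
(1,1): flips 1 -> legal
(1,2): flips 1 -> legal
(1,4): no bracket -> illegal
(2,0): no bracket -> illegal
(2,4): no bracket -> illegal
(4,1): flips 1 -> legal
(4,2): no bracket -> illegal
(5,0): flips 1 -> legal
(5,1): no bracket -> illegal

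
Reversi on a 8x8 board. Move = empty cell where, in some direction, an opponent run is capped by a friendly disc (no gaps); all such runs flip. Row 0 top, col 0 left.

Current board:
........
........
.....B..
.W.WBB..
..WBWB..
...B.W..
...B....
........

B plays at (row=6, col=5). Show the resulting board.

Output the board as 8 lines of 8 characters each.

Answer: ........
........
.....B..
.W.WBB..
..WBWB..
...B.B..
...B.B..
........

Derivation:
Place B at (6,5); scan 8 dirs for brackets.
Dir NW: first cell '.' (not opp) -> no flip
Dir N: opp run (5,5) capped by B -> flip
Dir NE: first cell '.' (not opp) -> no flip
Dir W: first cell '.' (not opp) -> no flip
Dir E: first cell '.' (not opp) -> no flip
Dir SW: first cell '.' (not opp) -> no flip
Dir S: first cell '.' (not opp) -> no flip
Dir SE: first cell '.' (not opp) -> no flip
All flips: (5,5)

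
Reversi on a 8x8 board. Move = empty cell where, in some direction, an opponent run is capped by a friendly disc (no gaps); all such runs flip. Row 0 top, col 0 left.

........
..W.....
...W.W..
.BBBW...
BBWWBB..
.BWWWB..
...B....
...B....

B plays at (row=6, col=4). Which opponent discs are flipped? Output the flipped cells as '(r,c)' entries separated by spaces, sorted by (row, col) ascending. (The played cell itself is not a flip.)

Answer: (4,2) (5,3) (5,4)

Derivation:
Dir NW: opp run (5,3) (4,2) capped by B -> flip
Dir N: opp run (5,4) capped by B -> flip
Dir NE: first cell 'B' (not opp) -> no flip
Dir W: first cell 'B' (not opp) -> no flip
Dir E: first cell '.' (not opp) -> no flip
Dir SW: first cell 'B' (not opp) -> no flip
Dir S: first cell '.' (not opp) -> no flip
Dir SE: first cell '.' (not opp) -> no flip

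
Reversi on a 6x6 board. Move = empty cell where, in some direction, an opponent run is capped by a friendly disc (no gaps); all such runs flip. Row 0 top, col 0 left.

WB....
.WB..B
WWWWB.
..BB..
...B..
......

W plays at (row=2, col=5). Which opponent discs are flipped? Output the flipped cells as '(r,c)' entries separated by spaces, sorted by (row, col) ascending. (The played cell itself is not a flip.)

Answer: (2,4)

Derivation:
Dir NW: first cell '.' (not opp) -> no flip
Dir N: opp run (1,5), next='.' -> no flip
Dir NE: edge -> no flip
Dir W: opp run (2,4) capped by W -> flip
Dir E: edge -> no flip
Dir SW: first cell '.' (not opp) -> no flip
Dir S: first cell '.' (not opp) -> no flip
Dir SE: edge -> no flip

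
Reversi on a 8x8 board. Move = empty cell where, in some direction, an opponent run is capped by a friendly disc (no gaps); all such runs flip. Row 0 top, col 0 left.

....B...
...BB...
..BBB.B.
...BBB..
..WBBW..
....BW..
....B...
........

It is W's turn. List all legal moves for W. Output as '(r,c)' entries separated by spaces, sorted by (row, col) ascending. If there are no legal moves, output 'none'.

Answer: (1,1) (1,2) (1,5) (2,5) (5,3) (6,3) (7,3)

Derivation:
(0,2): no bracket -> illegal
(0,3): no bracket -> illegal
(0,5): no bracket -> illegal
(1,1): flips 3 -> legal
(1,2): flips 2 -> legal
(1,5): flips 2 -> legal
(1,6): no bracket -> illegal
(1,7): no bracket -> illegal
(2,1): no bracket -> illegal
(2,5): flips 1 -> legal
(2,7): no bracket -> illegal
(3,1): no bracket -> illegal
(3,2): no bracket -> illegal
(3,6): no bracket -> illegal
(3,7): no bracket -> illegal
(4,6): no bracket -> illegal
(5,2): no bracket -> illegal
(5,3): flips 1 -> legal
(6,3): flips 1 -> legal
(6,5): no bracket -> illegal
(7,3): flips 1 -> legal
(7,4): no bracket -> illegal
(7,5): no bracket -> illegal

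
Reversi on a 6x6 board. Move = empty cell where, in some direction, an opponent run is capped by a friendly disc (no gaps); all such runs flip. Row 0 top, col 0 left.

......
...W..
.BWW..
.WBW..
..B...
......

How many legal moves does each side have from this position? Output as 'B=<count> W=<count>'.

-- B to move --
(0,2): no bracket -> illegal
(0,3): no bracket -> illegal
(0,4): no bracket -> illegal
(1,1): no bracket -> illegal
(1,2): flips 1 -> legal
(1,4): flips 1 -> legal
(2,0): flips 1 -> legal
(2,4): flips 3 -> legal
(3,0): flips 1 -> legal
(3,4): flips 1 -> legal
(4,0): no bracket -> illegal
(4,1): flips 1 -> legal
(4,3): no bracket -> illegal
(4,4): no bracket -> illegal
B mobility = 7
-- W to move --
(1,0): no bracket -> illegal
(1,1): flips 1 -> legal
(1,2): no bracket -> illegal
(2,0): flips 1 -> legal
(3,0): no bracket -> illegal
(4,1): flips 1 -> legal
(4,3): no bracket -> illegal
(5,1): flips 1 -> legal
(5,2): flips 2 -> legal
(5,3): flips 1 -> legal
W mobility = 6

Answer: B=7 W=6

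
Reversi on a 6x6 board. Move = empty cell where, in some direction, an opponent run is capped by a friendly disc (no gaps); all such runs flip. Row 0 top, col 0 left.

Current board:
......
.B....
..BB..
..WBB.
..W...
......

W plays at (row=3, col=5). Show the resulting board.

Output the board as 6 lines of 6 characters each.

Answer: ......
.B....
..BB..
..WWWW
..W...
......

Derivation:
Place W at (3,5); scan 8 dirs for brackets.
Dir NW: first cell '.' (not opp) -> no flip
Dir N: first cell '.' (not opp) -> no flip
Dir NE: edge -> no flip
Dir W: opp run (3,4) (3,3) capped by W -> flip
Dir E: edge -> no flip
Dir SW: first cell '.' (not opp) -> no flip
Dir S: first cell '.' (not opp) -> no flip
Dir SE: edge -> no flip
All flips: (3,3) (3,4)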